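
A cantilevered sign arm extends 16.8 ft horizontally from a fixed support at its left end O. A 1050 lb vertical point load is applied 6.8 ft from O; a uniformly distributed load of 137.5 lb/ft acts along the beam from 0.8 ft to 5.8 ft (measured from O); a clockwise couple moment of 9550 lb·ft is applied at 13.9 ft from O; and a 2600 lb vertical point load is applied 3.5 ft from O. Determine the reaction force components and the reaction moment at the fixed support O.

Resultant of the distributed load: 137.5 × 5 = 687.5 lb at 3.3 ft from O.
ΣF_x = 0: O_x = 0.
ΣF_y = 0: O_y − 1050 − 137.5·5 − 2600 = 0 → O_y = 4338 lb.
ΣM about O: M_O − 1050·6.8 − (137.5·5)·3.3 − 9550 − 2600·3.5 = 0 → M_O = 28060 lb·ft.

O_x = 0, O_y = 4338 lb, M_O = 28060 lb·ft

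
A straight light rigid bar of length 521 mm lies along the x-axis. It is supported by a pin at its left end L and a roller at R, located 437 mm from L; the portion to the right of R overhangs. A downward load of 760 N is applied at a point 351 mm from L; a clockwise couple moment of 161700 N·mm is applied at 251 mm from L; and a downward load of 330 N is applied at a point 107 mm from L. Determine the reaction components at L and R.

Moments about L: R_y·437 − 760·351 − 161700 − 330·107 = 0 → R_y = 463770/437 = 1061.26 ≈ 1061 N.
ΣF_y = 0: L_y + 1061.26 − 760 − 330 = 0 → L_y = 28.74 N.
ΣF_x = 0: no horizontal applied forces, so L_x = 0.

L_x = 0, L_y = 28.74 N, R_y = 1061 N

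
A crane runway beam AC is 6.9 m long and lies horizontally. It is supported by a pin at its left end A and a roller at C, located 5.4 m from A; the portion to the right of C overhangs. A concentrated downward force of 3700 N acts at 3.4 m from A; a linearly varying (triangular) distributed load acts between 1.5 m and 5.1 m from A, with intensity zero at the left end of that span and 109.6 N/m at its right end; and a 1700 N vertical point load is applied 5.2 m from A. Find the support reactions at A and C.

Resultant of the triangular load: ½ × 109.6 × 3.6 = 197.28 N, acting at 3.9 m from A (one-third of the span from the peak).
ΣM about A: C_y·5.4 − 3700·3.4 − (½·109.6·3.6)·3.9 − 1700·5.2 = 0 → C_y = 22189.392/5.4 = 4109.15 ≈ 4109 N.
ΣF_y = 0: A_y + 4109.15 − 3700 − ½·109.6·3.6 − 1700 = 0 → A_y = 1488 N.
ΣF_x = 0: no horizontal applied forces, so A_x = 0.

A_x = 0, A_y = 1488 N, C_y = 4109 N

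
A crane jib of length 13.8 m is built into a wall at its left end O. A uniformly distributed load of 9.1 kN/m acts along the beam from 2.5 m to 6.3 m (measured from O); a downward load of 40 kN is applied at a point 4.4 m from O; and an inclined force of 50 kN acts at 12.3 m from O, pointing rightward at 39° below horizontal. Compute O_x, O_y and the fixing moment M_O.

O_x = -38.86 kN, O_y = 106.0 kN, M_O = 715.2 kN·m

Resultant of the distributed load: 9.1 × 3.8 = 34.58 kN at 4.4 m from O.
ΣF_x = 0: O_x + 50·cos39° = 0 → O_x = -38.86 kN.
ΣF_y = 0: O_y − 9.1·3.8 − 40 − 50·sin39° = 0 → O_y = 106.0 kN.
ΣM about O: M_O − (9.1·3.8)·4.4 − 40·4.4 − 50·sin39°·12.3 = 0 → M_O = 715.2 kN·m.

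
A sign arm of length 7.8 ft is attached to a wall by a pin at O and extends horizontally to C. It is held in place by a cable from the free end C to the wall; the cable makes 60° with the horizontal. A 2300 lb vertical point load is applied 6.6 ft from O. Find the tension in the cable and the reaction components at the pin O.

T = 2247 lb, O_x = 1124 lb, O_y = 353.8 lb

ΣM about O: T·sin60°·7.8 − 2300·6.6 = 0 → T = 15180/(7.8·0.866025) = 2247.23 ≈ 2247 lb.
ΣF_x = 0: O_x − T·cos60° = 0 → O_x = 2247.23 × 0.5 = 1124 lb.
ΣF_y = 0: O_y + T·sin60° − 2300 = 0 → O_y = 2300 − 2247.23 × 0.866025 = 353.8 lb.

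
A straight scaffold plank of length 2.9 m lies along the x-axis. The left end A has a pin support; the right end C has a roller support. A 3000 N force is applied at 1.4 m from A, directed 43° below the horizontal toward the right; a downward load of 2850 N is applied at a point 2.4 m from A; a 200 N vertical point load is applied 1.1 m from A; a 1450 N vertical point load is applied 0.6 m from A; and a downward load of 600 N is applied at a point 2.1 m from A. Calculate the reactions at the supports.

Moments about A: C_y·2.9 − 3000·sin43°·1.4 − 2850·2.4 − 200·1.1 − 1450·0.6 − 600·2.1 = 0 → C_y = 12054.4/2.9 = 4156.69 ≈ 4157 N.
ΣF_y = 0: A_y + 4156.69 − 3000·sin43° − 2850 − 200 − 1450 − 600 = 0 → A_y = 2989 N.
ΣF_x = 0: A_x + 3000·cos43° = 0 → A_x = -2194 N.

A_x = -2194 N, A_y = 2989 N, C_y = 4157 N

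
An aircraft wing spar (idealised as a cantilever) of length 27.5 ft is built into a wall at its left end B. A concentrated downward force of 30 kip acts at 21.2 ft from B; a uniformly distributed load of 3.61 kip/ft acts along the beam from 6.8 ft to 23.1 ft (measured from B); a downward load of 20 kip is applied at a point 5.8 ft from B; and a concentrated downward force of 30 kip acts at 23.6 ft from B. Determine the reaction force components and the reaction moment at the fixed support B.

B_x = 0, B_y = 138.8 kip, M_B = 2340 kip·ft

Resultant of the distributed load: 3.61 × 16.3 = 58.843 kip at 14.95 ft from B.
ΣF_x = 0: B_x = 0.
ΣF_y = 0: B_y − 30 − 3.61·16.3 − 20 − 30 = 0 → B_y = 138.8 kip.
ΣM about B: M_B − 30·21.2 − (3.61·16.3)·14.95 − 20·5.8 − 30·23.6 = 0 → M_B = 2340 kip·ft.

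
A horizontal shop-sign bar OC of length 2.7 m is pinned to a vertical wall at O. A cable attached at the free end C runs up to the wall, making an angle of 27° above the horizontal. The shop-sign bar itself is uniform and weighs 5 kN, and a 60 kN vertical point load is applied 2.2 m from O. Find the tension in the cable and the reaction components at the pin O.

T = 113.2 kN, O_x = 100.9 kN, O_y = 13.61 kN

ΣM about O: T·sin27°·2.7 − 5·1.35 − 60·2.2 = 0 → T = 138.75/(2.7·0.45399) = 113.194 ≈ 113.2 kN.
ΣF_x = 0: O_x − T·cos27° = 0 → O_x = 113.194 × 0.891007 = 100.9 kN.
ΣF_y = 0: O_y + T·sin27° − 5 − 60 = 0 → O_y = 65 − 113.194 × 0.45399 = 13.61 kN.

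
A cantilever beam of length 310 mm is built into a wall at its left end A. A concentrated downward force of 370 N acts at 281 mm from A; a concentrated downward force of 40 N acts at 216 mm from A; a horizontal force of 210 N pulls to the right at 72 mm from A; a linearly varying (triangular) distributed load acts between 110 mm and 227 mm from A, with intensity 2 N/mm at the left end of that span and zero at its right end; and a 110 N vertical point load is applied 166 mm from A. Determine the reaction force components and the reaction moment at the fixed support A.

Resultant of the triangular load: ½ × 2 × 117 = 117 N, acting at 149 mm from A (one-third of the span from the peak).
ΣF_x = 0: A_x + 210 = 0 → A_x = -210.0 N.
ΣF_y = 0: A_y − 370 − 40 − ½·2·117 − 110 = 0 → A_y = 637.0 N.
ΣM about A: M_A − 370·281 − 40·216 − (½·2·117)·149 − 110·166 = 0 → M_A = 148300 N·mm.

A_x = -210.0 N, A_y = 637.0 N, M_A = 148300 N·mm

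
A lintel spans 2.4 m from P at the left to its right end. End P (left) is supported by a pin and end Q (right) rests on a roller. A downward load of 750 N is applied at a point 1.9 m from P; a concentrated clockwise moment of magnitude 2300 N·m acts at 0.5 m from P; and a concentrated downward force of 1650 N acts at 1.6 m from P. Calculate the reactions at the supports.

Taking moments about P: Q_y·2.4 − 750·1.9 − 2300 − 1650·1.6 = 0 → Q_y = 6365/2.4 = 2652.08 ≈ 2652 N.
ΣF_y = 0: P_y + 2652.08 − 750 − 1650 = 0 → P_y = -252.1 N.
ΣF_x = 0: no horizontal applied forces, so P_x = 0.

P_x = 0, P_y = -252.1 N, Q_y = 2652 N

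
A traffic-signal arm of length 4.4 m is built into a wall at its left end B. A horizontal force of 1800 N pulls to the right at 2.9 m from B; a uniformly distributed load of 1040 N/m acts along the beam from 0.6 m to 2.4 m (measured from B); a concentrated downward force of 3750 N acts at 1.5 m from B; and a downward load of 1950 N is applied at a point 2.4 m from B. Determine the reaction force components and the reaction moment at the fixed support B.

Resultant of the distributed load: 1040 × 1.8 = 1872 N at 1.5 m from B.
ΣF_x = 0: B_x + 1800 = 0 → B_x = -1800 N.
ΣF_y = 0: B_y − 1040·1.8 − 3750 − 1950 = 0 → B_y = 7572 N.
ΣM about B: M_B − (1040·1.8)·1.5 − 3750·1.5 − 1950·2.4 = 0 → M_B = 13110 N·m.

B_x = -1800 N, B_y = 7572 N, M_B = 13110 N·m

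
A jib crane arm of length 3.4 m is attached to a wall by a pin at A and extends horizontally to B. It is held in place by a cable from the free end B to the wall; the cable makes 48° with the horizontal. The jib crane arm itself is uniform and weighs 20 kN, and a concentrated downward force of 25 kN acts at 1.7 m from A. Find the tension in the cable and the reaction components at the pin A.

T = 30.28 kN, A_x = 20.26 kN, A_y = 22.50 kN

ΣM about A: T·sin48°·3.4 − 20·1.7 − 25·1.7 = 0 → T = 76.5/(3.4·0.743145) = 30.2767 ≈ 30.28 kN.
ΣF_x = 0: A_x − T·cos48° = 0 → A_x = 30.2767 × 0.669131 = 20.26 kN.
ΣF_y = 0: A_y + T·sin48° − 20 − 25 = 0 → A_y = 45 − 30.2767 × 0.743145 = 22.50 kN.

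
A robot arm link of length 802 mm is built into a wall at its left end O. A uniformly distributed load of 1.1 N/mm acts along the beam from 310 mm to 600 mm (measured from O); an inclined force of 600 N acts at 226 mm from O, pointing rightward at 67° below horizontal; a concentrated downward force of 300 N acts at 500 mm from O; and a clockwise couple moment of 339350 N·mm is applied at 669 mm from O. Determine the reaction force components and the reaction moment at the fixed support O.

Resultant of the distributed load: 1.1 × 290 = 319 N at 455 mm from O.
ΣF_x = 0: O_x + 600·cos67° = 0 → O_x = -234.4 N.
ΣF_y = 0: O_y − 1.1·290 − 600·sin67° − 300 = 0 → O_y = 1171 N.
ΣM about O: M_O − (1.1·290)·455 − 600·sin67°·226 − 300·500 − 339350 = 0 → M_O = 759300 N·mm.

O_x = -234.4 N, O_y = 1171 N, M_O = 759300 N·mm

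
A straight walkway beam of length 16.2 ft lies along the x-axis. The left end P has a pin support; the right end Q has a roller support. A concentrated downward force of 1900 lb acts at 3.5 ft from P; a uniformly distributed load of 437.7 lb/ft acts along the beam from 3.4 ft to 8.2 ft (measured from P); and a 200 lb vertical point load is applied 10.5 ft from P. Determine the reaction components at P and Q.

P_x = 0, P_y = 2909 lb, Q_y = 1292 lb

Resultant of the distributed load: 437.7 × 4.8 = 2100.96 lb at 5.8 ft from P.
Moments about P: Q_y·16.2 − 1900·3.5 − (437.7·4.8)·5.8 − 200·10.5 = 0 → Q_y = 20935.568/16.2 = 1292.32 ≈ 1292 lb.
ΣF_y = 0: P_y + 1292.32 − 1900 − 437.7·4.8 − 200 = 0 → P_y = 2909 lb.
ΣF_x = 0: no horizontal applied forces, so P_x = 0.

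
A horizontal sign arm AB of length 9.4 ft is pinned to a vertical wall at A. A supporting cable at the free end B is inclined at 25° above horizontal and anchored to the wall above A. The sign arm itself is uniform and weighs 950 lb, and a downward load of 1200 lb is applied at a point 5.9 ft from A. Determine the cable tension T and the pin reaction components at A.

ΣM about A: T·sin25°·9.4 − 950·4.7 − 1200·5.9 = 0 → T = 11545/(9.4·0.422618) = 2906.15 ≈ 2906 lb.
ΣF_x = 0: A_x − T·cos25° = 0 → A_x = 2906.15 × 0.906308 = 2634 lb.
ΣF_y = 0: A_y + T·sin25° − 950 − 1200 = 0 → A_y = 2150 − 2906.15 × 0.422618 = 921.8 lb.

T = 2906 lb, A_x = 2634 lb, A_y = 921.8 lb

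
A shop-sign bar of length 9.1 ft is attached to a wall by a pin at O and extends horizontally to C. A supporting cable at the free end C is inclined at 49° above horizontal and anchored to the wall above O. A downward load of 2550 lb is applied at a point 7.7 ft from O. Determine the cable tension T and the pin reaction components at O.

T = 2859 lb, O_x = 1876 lb, O_y = 392.3 lb

ΣM about O: T·sin49°·9.1 − 2550·7.7 = 0 → T = 19635/(9.1·0.75471) = 2858.97 ≈ 2859 lb.
ΣF_x = 0: O_x − T·cos49° = 0 → O_x = 2858.97 × 0.656059 = 1876 lb.
ΣF_y = 0: O_y + T·sin49° − 2550 = 0 → O_y = 2550 − 2858.97 × 0.75471 = 392.3 lb.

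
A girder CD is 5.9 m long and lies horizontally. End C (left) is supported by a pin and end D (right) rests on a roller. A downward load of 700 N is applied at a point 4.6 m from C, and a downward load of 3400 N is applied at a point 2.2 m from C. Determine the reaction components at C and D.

C_x = 0, C_y = 2286 N, D_y = 1814 N

Moments about C: D_y·5.9 − 700·4.6 − 3400·2.2 = 0 → D_y = 10700/5.9 = 1813.56 ≈ 1814 N.
ΣF_y = 0: C_y + 1813.56 − 700 − 3400 = 0 → C_y = 2286 N.
ΣF_x = 0: no horizontal applied forces, so C_x = 0.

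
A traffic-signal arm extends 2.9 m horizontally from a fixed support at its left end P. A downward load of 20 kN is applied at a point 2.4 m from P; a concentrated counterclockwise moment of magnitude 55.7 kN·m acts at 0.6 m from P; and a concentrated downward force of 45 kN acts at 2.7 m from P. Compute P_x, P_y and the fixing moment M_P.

ΣF_x = 0: P_x = 0.
ΣF_y = 0: P_y − 20 − 45 = 0 → P_y = 65.00 kN.
ΣM about P: M_P − 20·2.4 + 55.7 − 45·2.7 = 0 → M_P = 113.8 kN·m.

P_x = 0, P_y = 65.00 kN, M_P = 113.8 kN·m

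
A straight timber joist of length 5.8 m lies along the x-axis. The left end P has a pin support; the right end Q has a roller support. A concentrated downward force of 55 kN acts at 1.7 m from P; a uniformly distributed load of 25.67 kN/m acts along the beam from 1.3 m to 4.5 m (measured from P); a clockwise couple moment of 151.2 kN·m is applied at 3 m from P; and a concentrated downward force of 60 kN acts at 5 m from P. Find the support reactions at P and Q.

P_x = 0, P_y = 62.16 kN, Q_y = 135.0 kN

Resultant of the distributed load: 25.67 × 3.2 = 82.144 kN at 2.9 m from P.
ΣM about P: Q_y·5.8 − 55·1.7 − (25.67·3.2)·2.9 − 151.2 − 60·5 = 0 → Q_y = 782.9176/5.8 = 134.986 ≈ 135.0 kN.
ΣF_y = 0: P_y + 134.986 − 55 − 25.67·3.2 − 60 = 0 → P_y = 62.16 kN.
ΣF_x = 0: no horizontal applied forces, so P_x = 0.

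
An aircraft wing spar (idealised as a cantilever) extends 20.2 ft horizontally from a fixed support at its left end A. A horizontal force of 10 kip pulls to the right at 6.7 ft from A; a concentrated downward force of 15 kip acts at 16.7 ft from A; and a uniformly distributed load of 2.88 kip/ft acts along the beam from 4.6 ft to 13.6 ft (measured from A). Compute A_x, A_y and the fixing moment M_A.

Resultant of the distributed load: 2.88 × 9 = 25.92 kip at 9.1 ft from A.
ΣF_x = 0: A_x + 10 = 0 → A_x = -10.00 kip.
ΣF_y = 0: A_y − 15 − 2.88·9 = 0 → A_y = 40.92 kip.
ΣM about A: M_A − 15·16.7 − (2.88·9)·9.1 = 0 → M_A = 486.4 kip·ft.

A_x = -10.00 kip, A_y = 40.92 kip, M_A = 486.4 kip·ft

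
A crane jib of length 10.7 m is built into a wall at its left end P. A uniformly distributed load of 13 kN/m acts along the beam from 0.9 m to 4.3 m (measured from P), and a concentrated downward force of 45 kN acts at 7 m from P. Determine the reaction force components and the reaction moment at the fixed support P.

P_x = 0, P_y = 89.20 kN, M_P = 429.9 kN·m

Resultant of the distributed load: 13 × 3.4 = 44.2 kN at 2.6 m from P.
ΣF_x = 0: P_x = 0.
ΣF_y = 0: P_y − 13·3.4 − 45 = 0 → P_y = 89.20 kN.
ΣM about P: M_P − (13·3.4)·2.6 − 45·7 = 0 → M_P = 429.9 kN·m.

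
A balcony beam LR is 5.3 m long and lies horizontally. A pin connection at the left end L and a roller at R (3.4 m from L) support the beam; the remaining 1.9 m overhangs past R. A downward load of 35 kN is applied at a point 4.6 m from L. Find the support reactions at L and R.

Moments about L: R_y·3.4 − 35·4.6 = 0 → R_y = 161/3.4 = 47.3529 ≈ 47.35 kN.
ΣF_y = 0: L_y + 47.3529 − 35 = 0 → L_y = -12.35 kN.
ΣF_x = 0: no horizontal applied forces, so L_x = 0.

L_x = 0, L_y = -12.35 kN, R_y = 47.35 kN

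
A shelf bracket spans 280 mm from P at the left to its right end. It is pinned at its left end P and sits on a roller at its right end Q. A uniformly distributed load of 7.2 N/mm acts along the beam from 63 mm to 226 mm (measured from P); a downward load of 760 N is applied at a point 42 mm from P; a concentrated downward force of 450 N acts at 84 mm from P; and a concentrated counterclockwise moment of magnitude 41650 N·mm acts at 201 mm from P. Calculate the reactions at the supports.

Resultant of the distributed load: 7.2 × 163 = 1173.6 N at 144.5 mm from P.
Taking moments about P: Q_y·280 − (7.2·163)·144.5 − 760·42 − 450·84 + 41650 = 0 → Q_y = 197655.2/280 = 705.911 ≈ 705.9 N.
ΣF_y = 0: P_y + 705.911 − 7.2·163 − 760 − 450 = 0 → P_y = 1678 N.
ΣF_x = 0: no horizontal applied forces, so P_x = 0.

P_x = 0, P_y = 1678 N, Q_y = 705.9 N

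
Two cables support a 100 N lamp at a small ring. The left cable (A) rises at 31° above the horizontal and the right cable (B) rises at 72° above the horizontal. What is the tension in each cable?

T_A = 31.71 N, T_B = 87.97 N

ΣF_x = 0: −T_A·cos31° + T_B·cos72° = 0 → T_B = 2.77385·T_A.
ΣF_y = 0: T_A·sin31° + T_B·sin72° = 100.
Substitute: T_A·(0.515038 + 2.77385·0.951057) = 100 → T_A = 31.7145 ≈ 31.71 N.
Then T_B = 2.77385 × 31.7145 = 87.97 N.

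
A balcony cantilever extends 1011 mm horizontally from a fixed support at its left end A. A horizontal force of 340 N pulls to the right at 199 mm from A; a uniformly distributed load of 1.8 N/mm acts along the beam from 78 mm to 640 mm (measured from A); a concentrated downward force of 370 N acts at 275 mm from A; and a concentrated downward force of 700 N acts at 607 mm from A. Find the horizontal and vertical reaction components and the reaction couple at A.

Resultant of the distributed load: 1.8 × 562 = 1011.6 N at 359 mm from A.
ΣF_x = 0: A_x + 340 = 0 → A_x = -340.0 N.
ΣF_y = 0: A_y − 1.8·562 − 370 − 700 = 0 → A_y = 2082 N.
ΣM about A: M_A − (1.8·562)·359 − 370·275 − 700·607 = 0 → M_A = 889800 N·mm.

A_x = -340.0 N, A_y = 2082 N, M_A = 889800 N·mm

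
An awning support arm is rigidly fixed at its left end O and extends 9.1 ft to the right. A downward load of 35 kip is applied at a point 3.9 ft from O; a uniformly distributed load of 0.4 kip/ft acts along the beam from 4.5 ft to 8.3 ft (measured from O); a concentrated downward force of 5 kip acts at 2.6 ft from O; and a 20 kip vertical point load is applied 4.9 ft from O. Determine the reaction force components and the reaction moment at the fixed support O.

Resultant of the distributed load: 0.4 × 3.8 = 1.52 kip at 6.4 ft from O.
ΣF_x = 0: O_x = 0.
ΣF_y = 0: O_y − 35 − 0.4·3.8 − 5 − 20 = 0 → O_y = 61.52 kip.
ΣM about O: M_O − 35·3.9 − (0.4·3.8)·6.4 − 5·2.6 − 20·4.9 = 0 → M_O = 257.2 kip·ft.

O_x = 0, O_y = 61.52 kip, M_O = 257.2 kip·ft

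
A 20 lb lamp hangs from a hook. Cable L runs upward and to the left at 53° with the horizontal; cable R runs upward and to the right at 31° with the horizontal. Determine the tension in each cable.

ΣF_x = 0: −T_L·cos53° + T_R·cos31° = 0 → T_R = 0.702098·T_L.
ΣF_y = 0: T_L·sin53° + T_R·sin31° = 20.
Substitute: T_L·(0.798636 + 0.702098·0.515038) = 20 → T_L = 17.2378 ≈ 17.24 lb.
Then T_R = 0.702098 × 17.2378 = 12.10 lb.

T_L = 17.24 lb, T_R = 12.10 lb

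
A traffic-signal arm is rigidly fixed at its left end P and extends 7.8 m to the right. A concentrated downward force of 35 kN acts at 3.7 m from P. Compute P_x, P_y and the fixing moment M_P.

P_x = 0, P_y = 35.00 kN, M_P = 129.5 kN·m

ΣF_x = 0: P_x = 0.
ΣF_y = 0: P_y − 35 = 0 → P_y = 35.00 kN.
ΣM about P: M_P − 35·3.7 = 0 → M_P = 129.5 kN·m.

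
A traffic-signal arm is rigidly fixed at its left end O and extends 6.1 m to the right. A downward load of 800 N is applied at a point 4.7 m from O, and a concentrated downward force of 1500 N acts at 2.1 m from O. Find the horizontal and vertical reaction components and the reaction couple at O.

O_x = 0, O_y = 2300 N, M_O = 6910 N·m

ΣF_x = 0: O_x = 0.
ΣF_y = 0: O_y − 800 − 1500 = 0 → O_y = 2300 N.
ΣM about O: M_O − 800·4.7 − 1500·2.1 = 0 → M_O = 6910 N·m.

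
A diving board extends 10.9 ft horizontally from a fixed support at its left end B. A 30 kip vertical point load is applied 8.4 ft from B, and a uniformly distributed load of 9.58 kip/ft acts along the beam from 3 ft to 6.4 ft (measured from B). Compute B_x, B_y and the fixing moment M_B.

Resultant of the distributed load: 9.58 × 3.4 = 32.572 kip at 4.7 ft from B.
ΣF_x = 0: B_x = 0.
ΣF_y = 0: B_y − 30 − 9.58·3.4 = 0 → B_y = 62.57 kip.
ΣM about B: M_B − 30·8.4 − (9.58·3.4)·4.7 = 0 → M_B = 405.1 kip·ft.

B_x = 0, B_y = 62.57 kip, M_B = 405.1 kip·ft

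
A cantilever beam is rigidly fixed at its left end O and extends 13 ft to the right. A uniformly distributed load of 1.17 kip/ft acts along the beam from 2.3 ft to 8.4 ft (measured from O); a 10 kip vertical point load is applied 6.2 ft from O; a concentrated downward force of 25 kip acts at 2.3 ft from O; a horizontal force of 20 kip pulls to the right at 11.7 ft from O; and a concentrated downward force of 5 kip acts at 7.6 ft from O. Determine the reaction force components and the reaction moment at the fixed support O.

O_x = -20.00 kip, O_y = 47.14 kip, M_O = 195.7 kip·ft

Resultant of the distributed load: 1.17 × 6.1 = 7.137 kip at 5.35 ft from O.
ΣF_x = 0: O_x + 20 = 0 → O_x = -20.00 kip.
ΣF_y = 0: O_y − 1.17·6.1 − 10 − 25 − 5 = 0 → O_y = 47.14 kip.
ΣM about O: M_O − (1.17·6.1)·5.35 − 10·6.2 − 25·2.3 − 5·7.6 = 0 → M_O = 195.7 kip·ft.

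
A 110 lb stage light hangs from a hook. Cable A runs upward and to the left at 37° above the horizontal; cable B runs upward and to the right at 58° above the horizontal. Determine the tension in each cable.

T_A = 58.51 lb, T_B = 88.19 lb

ΣF_x = 0: −T_A·cos37° + T_B·cos58° = 0 → T_B = 1.50709·T_A.
ΣF_y = 0: T_A·sin37° + T_B·sin58° = 110.
Substitute: T_A·(0.601815 + 1.50709·0.848048) = 110 → T_A = 58.5138 ≈ 58.51 lb.
Then T_B = 1.50709 × 58.5138 = 88.19 lb.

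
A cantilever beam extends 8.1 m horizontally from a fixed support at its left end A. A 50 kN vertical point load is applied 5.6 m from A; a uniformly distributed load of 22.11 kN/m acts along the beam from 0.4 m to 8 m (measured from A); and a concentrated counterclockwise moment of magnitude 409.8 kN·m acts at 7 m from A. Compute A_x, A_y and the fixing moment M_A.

Resultant of the distributed load: 22.11 × 7.6 = 168.036 kN at 4.2 m from A.
ΣF_x = 0: A_x = 0.
ΣF_y = 0: A_y − 50 − 22.11·7.6 = 0 → A_y = 218.0 kN.
ΣM about A: M_A − 50·5.6 − (22.11·7.6)·4.2 + 409.8 = 0 → M_A = 576.0 kN·m.

A_x = 0, A_y = 218.0 kN, M_A = 576.0 kN·m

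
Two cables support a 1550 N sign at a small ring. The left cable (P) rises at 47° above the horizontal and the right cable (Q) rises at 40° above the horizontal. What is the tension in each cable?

ΣF_x = 0: −T_P·cos47° + T_Q·cos40° = 0 → T_Q = 0.890286·T_P.
ΣF_y = 0: T_P·sin47° + T_Q·sin40° = 1550.
Substitute: T_P·(0.731354 + 0.890286·0.642788) = 1550 → T_P = 1189 N.
Then T_Q = 0.890286 × 1189 = 1059 N.

T_P = 1189 N, T_Q = 1059 N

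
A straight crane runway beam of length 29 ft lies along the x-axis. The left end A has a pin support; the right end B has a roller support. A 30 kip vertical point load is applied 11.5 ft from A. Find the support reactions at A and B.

Taking moments about A: B_y·29 − 30·11.5 = 0 → B_y = 345/29 = 11.8966 ≈ 11.90 kip.
ΣF_y = 0: A_y + 11.8966 − 30 = 0 → A_y = 18.10 kip.
ΣF_x = 0: no horizontal applied forces, so A_x = 0.

A_x = 0, A_y = 18.10 kip, B_y = 11.90 kip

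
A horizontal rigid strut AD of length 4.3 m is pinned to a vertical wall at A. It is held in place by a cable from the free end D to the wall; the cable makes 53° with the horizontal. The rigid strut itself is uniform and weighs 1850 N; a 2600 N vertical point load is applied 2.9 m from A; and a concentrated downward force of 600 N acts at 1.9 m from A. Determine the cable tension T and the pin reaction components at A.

T = 3686 N, A_x = 2218 N, A_y = 2106 N

ΣM about A: T·sin53°·4.3 − 1850·2.15 − 2600·2.9 − 600·1.9 = 0 → T = 12657.5/(4.3·0.798636) = 3685.79 ≈ 3686 N.
ΣF_x = 0: A_x − T·cos53° = 0 → A_x = 3685.79 × 0.601815 = 2218 N.
ΣF_y = 0: A_y + T·sin53° − 1850 − 2600 − 600 = 0 → A_y = 5050 − 3685.79 × 0.798636 = 2106 N.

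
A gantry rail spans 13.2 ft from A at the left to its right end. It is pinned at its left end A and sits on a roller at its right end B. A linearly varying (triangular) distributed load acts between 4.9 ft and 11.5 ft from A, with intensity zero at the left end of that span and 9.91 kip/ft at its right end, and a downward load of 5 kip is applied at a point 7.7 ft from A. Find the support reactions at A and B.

A_x = 0, A_y = 11.75 kip, B_y = 25.96 kip

Resultant of the triangular load: ½ × 9.91 × 6.6 = 32.703 kip, acting at 9.3 ft from A (one-third of the span from the peak).
Taking moments about A: B_y·13.2 − (½·9.91·6.6)·9.3 − 5·7.7 = 0 → B_y = 342.6379/13.2 = 25.9574 ≈ 25.96 kip.
ΣF_y = 0: A_y + 25.9574 − ½·9.91·6.6 − 5 = 0 → A_y = 11.75 kip.
ΣF_x = 0: no horizontal applied forces, so A_x = 0.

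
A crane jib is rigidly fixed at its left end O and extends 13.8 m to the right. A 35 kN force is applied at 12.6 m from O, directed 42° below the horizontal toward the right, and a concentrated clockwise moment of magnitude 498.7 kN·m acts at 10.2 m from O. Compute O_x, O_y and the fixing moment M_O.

ΣF_x = 0: O_x + 35·cos42° = 0 → O_x = -26.01 kN.
ΣF_y = 0: O_y − 35·sin42° = 0 → O_y = 23.42 kN.
ΣM about O: M_O − 35·sin42°·12.6 − 498.7 = 0 → M_O = 793.8 kN·m.

O_x = -26.01 kN, O_y = 23.42 kN, M_O = 793.8 kN·m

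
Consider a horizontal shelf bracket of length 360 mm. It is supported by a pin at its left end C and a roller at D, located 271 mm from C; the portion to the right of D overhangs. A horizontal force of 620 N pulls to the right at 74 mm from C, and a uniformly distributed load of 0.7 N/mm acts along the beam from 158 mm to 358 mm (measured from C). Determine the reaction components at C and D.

C_x = -620.0 N, C_y = 6.716 N, D_y = 133.3 N

Resultant of the distributed load: 0.7 × 200 = 140 N at 258 mm from C.
Taking moments about C: D_y·271 − (0.7·200)·258 = 0 → D_y = 36120/271 = 133.284 ≈ 133.3 N.
ΣF_y = 0: C_y + 133.284 − 0.7·200 = 0 → C_y = 6.716 N.
ΣF_x = 0: C_x + 620 = 0 → C_x = -620.0 N.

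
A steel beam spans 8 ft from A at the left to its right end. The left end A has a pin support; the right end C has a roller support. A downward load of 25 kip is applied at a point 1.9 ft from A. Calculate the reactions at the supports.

ΣM about A: C_y·8 − 25·1.9 = 0 → C_y = 47.5/8 = 5.9375 ≈ 5.938 kip.
ΣF_y = 0: A_y + 5.9375 − 25 = 0 → A_y = 19.06 kip.
ΣF_x = 0: no horizontal applied forces, so A_x = 0.

A_x = 0, A_y = 19.06 kip, C_y = 5.938 kip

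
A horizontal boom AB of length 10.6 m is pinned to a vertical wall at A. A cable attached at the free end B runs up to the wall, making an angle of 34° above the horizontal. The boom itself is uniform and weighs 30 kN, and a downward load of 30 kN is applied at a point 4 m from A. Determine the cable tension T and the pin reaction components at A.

T = 47.07 kN, A_x = 39.02 kN, A_y = 33.68 kN

ΣM about A: T·sin34°·10.6 − 30·5.3 − 30·4 = 0 → T = 279/(10.6·0.559193) = 47.0692 ≈ 47.07 kN.
ΣF_x = 0: A_x − T·cos34° = 0 → A_x = 47.0692 × 0.829038 = 39.02 kN.
ΣF_y = 0: A_y + T·sin34° − 30 − 30 = 0 → A_y = 60 − 47.0692 × 0.559193 = 33.68 kN.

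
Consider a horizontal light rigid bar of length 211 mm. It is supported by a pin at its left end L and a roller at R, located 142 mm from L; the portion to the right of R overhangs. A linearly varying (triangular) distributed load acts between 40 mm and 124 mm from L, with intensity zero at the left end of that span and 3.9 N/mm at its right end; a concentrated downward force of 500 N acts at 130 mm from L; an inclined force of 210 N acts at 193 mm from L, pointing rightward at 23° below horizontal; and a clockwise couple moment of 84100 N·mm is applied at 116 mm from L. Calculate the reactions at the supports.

L_x = -193.3 N, L_y = -526.4 N, R_y = 1272 N

Resultant of the triangular load: ½ × 3.9 × 84 = 163.8 N, acting at 96 mm from L (one-third of the span from the peak).
Moments about L: R_y·142 − (½·3.9·84)·96 − 500·130 − 210·sin23°·193 − 84100 = 0 → R_y = 180661/142 = 1272.26 ≈ 1272 N.
ΣF_y = 0: L_y + 1272.26 − ½·3.9·84 − 500 − 210·sin23° = 0 → L_y = -526.4 N.
ΣF_x = 0: L_x + 210·cos23° = 0 → L_x = -193.3 N.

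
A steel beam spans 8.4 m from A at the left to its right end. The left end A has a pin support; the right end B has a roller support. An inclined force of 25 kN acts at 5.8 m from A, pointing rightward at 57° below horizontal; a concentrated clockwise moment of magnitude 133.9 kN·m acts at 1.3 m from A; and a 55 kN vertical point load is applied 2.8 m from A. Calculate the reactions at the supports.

A_x = -13.62 kN, A_y = 27.22 kN, B_y = 48.75 kN

Taking moments about A: B_y·8.4 − 25·sin57°·5.8 − 133.9 − 55·2.8 = 0 → B_y = 409.507/8.4 = 48.7508 ≈ 48.75 kN.
ΣF_y = 0: A_y + 48.7508 − 25·sin57° − 55 = 0 → A_y = 27.22 kN.
ΣF_x = 0: A_x + 25·cos57° = 0 → A_x = -13.62 kN.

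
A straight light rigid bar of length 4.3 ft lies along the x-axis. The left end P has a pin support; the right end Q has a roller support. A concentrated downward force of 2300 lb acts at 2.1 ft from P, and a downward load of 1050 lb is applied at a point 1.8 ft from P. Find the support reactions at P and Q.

Taking moments about P: Q_y·4.3 − 2300·2.1 − 1050·1.8 = 0 → Q_y = 6720/4.3 = 1562.79 ≈ 1563 lb.
ΣF_y = 0: P_y + 1562.79 − 2300 − 1050 = 0 → P_y = 1787 lb.
ΣF_x = 0: no horizontal applied forces, so P_x = 0.

P_x = 0, P_y = 1787 lb, Q_y = 1563 lb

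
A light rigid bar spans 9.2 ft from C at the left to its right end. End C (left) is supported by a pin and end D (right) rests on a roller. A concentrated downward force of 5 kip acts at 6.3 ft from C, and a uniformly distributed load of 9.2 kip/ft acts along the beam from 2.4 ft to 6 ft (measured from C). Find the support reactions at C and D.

C_x = 0, C_y = 19.58 kip, D_y = 18.54 kip

Resultant of the distributed load: 9.2 × 3.6 = 33.12 kip at 4.2 ft from C.
Taking moments about C: D_y·9.2 − 5·6.3 − (9.2·3.6)·4.2 = 0 → D_y = 170.604/9.2 = 18.5439 ≈ 18.54 kip.
ΣF_y = 0: C_y + 18.5439 − 5 − 9.2·3.6 = 0 → C_y = 19.58 kip.
ΣF_x = 0: no horizontal applied forces, so C_x = 0.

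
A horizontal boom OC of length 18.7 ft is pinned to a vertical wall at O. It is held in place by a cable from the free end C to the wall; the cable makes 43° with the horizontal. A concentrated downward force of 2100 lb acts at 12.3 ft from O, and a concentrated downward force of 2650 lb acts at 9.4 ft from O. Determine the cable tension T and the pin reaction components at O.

ΣM about O: T·sin43°·18.7 − 2100·12.3 − 2650·9.4 = 0 → T = 50740/(18.7·0.681998) = 3978.56 ≈ 3979 lb.
ΣF_x = 0: O_x − T·cos43° = 0 → O_x = 3978.56 × 0.731354 = 2910 lb.
ΣF_y = 0: O_y + T·sin43° − 2100 − 2650 = 0 → O_y = 4750 − 3978.56 × 0.681998 = 2037 lb.

T = 3979 lb, O_x = 2910 lb, O_y = 2037 lb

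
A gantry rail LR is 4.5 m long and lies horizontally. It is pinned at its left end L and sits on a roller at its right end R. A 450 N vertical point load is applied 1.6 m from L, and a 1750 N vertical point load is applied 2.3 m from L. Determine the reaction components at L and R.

L_x = 0, L_y = 1146 N, R_y = 1054 N

Taking moments about L: R_y·4.5 − 450·1.6 − 1750·2.3 = 0 → R_y = 4745/4.5 = 1054.44 ≈ 1054 N.
ΣF_y = 0: L_y + 1054.44 − 450 − 1750 = 0 → L_y = 1146 N.
ΣF_x = 0: no horizontal applied forces, so L_x = 0.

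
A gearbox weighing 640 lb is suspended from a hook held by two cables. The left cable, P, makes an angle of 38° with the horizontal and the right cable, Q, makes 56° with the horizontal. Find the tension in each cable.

T_P = 358.8 lb, T_Q = 505.6 lb

ΣF_x = 0: −T_P·cos38° + T_Q·cos56° = 0 → T_Q = 1.40919·T_P.
ΣF_y = 0: T_P·sin38° + T_Q·sin56° = 640.
Substitute: T_P·(0.615661 + 1.40919·0.829038) = 640 → T_P = 358.758 ≈ 358.8 lb.
Then T_Q = 1.40919 × 358.758 = 505.6 lb.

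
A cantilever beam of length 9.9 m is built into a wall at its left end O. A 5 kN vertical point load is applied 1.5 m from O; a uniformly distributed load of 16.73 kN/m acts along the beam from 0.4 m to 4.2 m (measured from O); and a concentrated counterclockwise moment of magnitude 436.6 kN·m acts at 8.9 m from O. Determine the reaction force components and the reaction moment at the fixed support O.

Resultant of the distributed load: 16.73 × 3.8 = 63.574 kN at 2.3 m from O.
ΣF_x = 0: O_x = 0.
ΣF_y = 0: O_y − 5 − 16.73·3.8 = 0 → O_y = 68.57 kN.
ΣM about O: M_O − 5·1.5 − (16.73·3.8)·2.3 + 436.6 = 0 → M_O = -282.9 kN·m.

O_x = 0, O_y = 68.57 kN, M_O = -282.9 kN·m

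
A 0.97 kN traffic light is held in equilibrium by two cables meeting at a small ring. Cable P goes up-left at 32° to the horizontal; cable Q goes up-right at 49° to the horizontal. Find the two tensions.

T_P = 0.6443 kN, T_Q = 0.8329 kN

ΣF_x = 0: −T_P·cos32° + T_Q·cos49° = 0 → T_Q = 1.29264·T_P.
ΣF_y = 0: T_P·sin32° + T_Q·sin49° = 0.97.
Substitute: T_P·(0.529919 + 1.29264·0.75471) = 0.97 → T_P = 0.64431 ≈ 0.6443 kN.
Then T_Q = 1.29264 × 0.64431 = 0.8329 kN.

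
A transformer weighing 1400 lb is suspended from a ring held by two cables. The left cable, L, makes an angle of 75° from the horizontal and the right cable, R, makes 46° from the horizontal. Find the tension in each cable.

ΣF_x = 0: −T_L·cos75° + T_R·cos46° = 0 → T_R = 0.372585·T_L.
ΣF_y = 0: T_L·sin75° + T_R·sin46° = 1400.
Substitute: T_L·(0.965926 + 0.372585·0.71934) = 1400 → T_L = 1134.58 ≈ 1135 lb.
Then T_R = 0.372585 × 1134.58 = 422.7 lb.

T_L = 1135 lb, T_R = 422.7 lb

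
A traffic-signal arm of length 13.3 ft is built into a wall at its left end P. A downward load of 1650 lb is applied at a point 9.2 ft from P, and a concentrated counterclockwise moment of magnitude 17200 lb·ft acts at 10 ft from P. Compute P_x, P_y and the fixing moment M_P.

ΣF_x = 0: P_x = 0.
ΣF_y = 0: P_y − 1650 = 0 → P_y = 1650 lb.
ΣM about P: M_P − 1650·9.2 + 17200 = 0 → M_P = -2020 lb·ft.

P_x = 0, P_y = 1650 lb, M_P = -2020 lb·ft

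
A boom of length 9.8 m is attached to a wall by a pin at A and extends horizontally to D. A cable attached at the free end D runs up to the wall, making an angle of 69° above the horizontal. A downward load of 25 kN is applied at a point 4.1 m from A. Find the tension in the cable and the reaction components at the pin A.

T = 11.20 kN, A_x = 4.015 kN, A_y = 14.54 kN

ΣM about A: T·sin69°·9.8 − 25·4.1 = 0 → T = 102.5/(9.8·0.93358) = 11.2033 ≈ 11.20 kN.
ΣF_x = 0: A_x − T·cos69° = 0 → A_x = 11.2033 × 0.358368 = 4.015 kN.
ΣF_y = 0: A_y + T·sin69° − 25 = 0 → A_y = 25 − 11.2033 × 0.93358 = 14.54 kN.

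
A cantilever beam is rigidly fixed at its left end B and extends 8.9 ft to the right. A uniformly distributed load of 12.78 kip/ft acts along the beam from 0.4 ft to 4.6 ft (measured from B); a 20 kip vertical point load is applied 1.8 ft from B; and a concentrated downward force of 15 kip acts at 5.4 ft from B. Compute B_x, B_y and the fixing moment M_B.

Resultant of the distributed load: 12.78 × 4.2 = 53.676 kip at 2.5 ft from B.
ΣF_x = 0: B_x = 0.
ΣF_y = 0: B_y − 12.78·4.2 − 20 − 15 = 0 → B_y = 88.68 kip.
ΣM about B: M_B − (12.78·4.2)·2.5 − 20·1.8 − 15·5.4 = 0 → M_B = 251.2 kip·ft.

B_x = 0, B_y = 88.68 kip, M_B = 251.2 kip·ft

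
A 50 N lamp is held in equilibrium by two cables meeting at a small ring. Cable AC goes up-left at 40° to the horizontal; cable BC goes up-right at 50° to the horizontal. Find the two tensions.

ΣF_x = 0: −T_AC·cos40° + T_BC·cos50° = 0 → T_BC = 1.19175·T_AC.
ΣF_y = 0: T_AC·sin40° + T_BC·sin50° = 50.
Substitute: T_AC·(0.642788 + 1.19175·0.766044) = 50 → T_AC = 32.1394 ≈ 32.14 N.
Then T_BC = 1.19175 × 32.1394 = 38.30 N.

T_AC = 32.14 N, T_BC = 38.30 N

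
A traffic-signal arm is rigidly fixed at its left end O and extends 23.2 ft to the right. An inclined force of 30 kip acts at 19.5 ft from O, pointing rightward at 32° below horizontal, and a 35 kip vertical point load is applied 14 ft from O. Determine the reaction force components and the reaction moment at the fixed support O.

ΣF_x = 0: O_x + 30·cos32° = 0 → O_x = -25.44 kip.
ΣF_y = 0: O_y − 30·sin32° − 35 = 0 → O_y = 50.90 kip.
ΣM about O: M_O − 30·sin32°·19.5 − 35·14 = 0 → M_O = 800.0 kip·ft.

O_x = -25.44 kip, O_y = 50.90 kip, M_O = 800.0 kip·ft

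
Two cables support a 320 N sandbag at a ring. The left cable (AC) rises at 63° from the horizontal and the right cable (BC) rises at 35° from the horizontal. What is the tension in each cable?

T_AC = 264.7 N, T_BC = 146.7 N

ΣF_x = 0: −T_AC·cos63° + T_BC·cos35° = 0 → T_BC = 0.55422·T_AC.
ΣF_y = 0: T_AC·sin63° + T_BC·sin35° = 320.
Substitute: T_AC·(0.891007 + 0.55422·0.573576) = 320 → T_AC = 264.705 ≈ 264.7 N.
Then T_BC = 0.55422 × 264.705 = 146.7 N.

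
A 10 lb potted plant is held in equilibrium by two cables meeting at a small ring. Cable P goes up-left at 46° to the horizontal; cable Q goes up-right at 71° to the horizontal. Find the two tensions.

T_P = 3.654 lb, T_Q = 7.796 lb

ΣF_x = 0: −T_P·cos46° + T_Q·cos71° = 0 → T_Q = 2.13368·T_P.
ΣF_y = 0: T_P·sin46° + T_Q·sin71° = 10.
Substitute: T_P·(0.71934 + 2.13368·0.945519) = 10 → T_P = 3.65394 ≈ 3.654 lb.
Then T_Q = 2.13368 × 3.65394 = 7.796 lb.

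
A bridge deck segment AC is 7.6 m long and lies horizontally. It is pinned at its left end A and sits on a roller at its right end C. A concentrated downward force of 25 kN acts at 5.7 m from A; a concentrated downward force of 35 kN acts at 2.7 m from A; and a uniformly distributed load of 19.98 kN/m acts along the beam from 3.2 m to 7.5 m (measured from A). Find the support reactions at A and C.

Resultant of the distributed load: 19.98 × 4.3 = 85.914 kN at 5.35 m from A.
Moments about A: C_y·7.6 − 25·5.7 − 35·2.7 − (19.98·4.3)·5.35 = 0 → C_y = 696.6399/7.6 = 91.6631 ≈ 91.66 kN.
ΣF_y = 0: A_y + 91.6631 − 25 − 35 − 19.98·4.3 = 0 → A_y = 54.25 kN.
ΣF_x = 0: no horizontal applied forces, so A_x = 0.

A_x = 0, A_y = 54.25 kN, C_y = 91.66 kN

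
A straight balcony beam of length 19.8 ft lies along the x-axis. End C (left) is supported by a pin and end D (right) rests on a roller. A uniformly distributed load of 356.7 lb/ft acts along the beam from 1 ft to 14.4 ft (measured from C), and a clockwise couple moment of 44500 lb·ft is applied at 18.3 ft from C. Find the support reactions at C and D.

C_x = 0, C_y = 673.5 lb, D_y = 4106 lb

Resultant of the distributed load: 356.7 × 13.4 = 4779.78 lb at 7.7 ft from C.
ΣM about C: D_y·19.8 − (356.7·13.4)·7.7 − 44500 = 0 → D_y = 81304.306/19.8 = 4106.28 ≈ 4106 lb.
ΣF_y = 0: C_y + 4106.28 − 356.7·13.4 = 0 → C_y = 673.5 lb.
ΣF_x = 0: no horizontal applied forces, so C_x = 0.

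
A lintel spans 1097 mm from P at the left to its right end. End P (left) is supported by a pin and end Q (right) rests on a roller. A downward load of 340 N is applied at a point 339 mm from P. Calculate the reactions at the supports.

Taking moments about P: Q_y·1097 − 340·339 = 0 → Q_y = 115260/1097 = 105.068 ≈ 105.1 N.
ΣF_y = 0: P_y + 105.068 − 340 = 0 → P_y = 234.9 N.
ΣF_x = 0: no horizontal applied forces, so P_x = 0.

P_x = 0, P_y = 234.9 N, Q_y = 105.1 N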